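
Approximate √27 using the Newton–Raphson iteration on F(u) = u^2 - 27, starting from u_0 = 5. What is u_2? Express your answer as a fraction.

1351/260

F'(u) = 2u.
F(5) = -2, F'(5) = 10, so u_1 = 5 - (-2)/10 = 26/5.
F(26/5) = 1/25, F'(26/5) = 52/5, so u_2 = (26/5) - (1/25)/(52/5) = 1351/260.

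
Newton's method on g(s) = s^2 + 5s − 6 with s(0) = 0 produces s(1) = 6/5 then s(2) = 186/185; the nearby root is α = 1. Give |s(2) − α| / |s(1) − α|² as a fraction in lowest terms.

5/37

s(1) − α = 6/5 − 1 = 1/5, so |s(1) − α| = 1/5.
s(2) − α = 186/185 − 1 = 1/185, so |s(2) − α| = 1/185.
|s(1) − α|² = 1/25.
Ratio = (1/185) / (1/25) = 5/37.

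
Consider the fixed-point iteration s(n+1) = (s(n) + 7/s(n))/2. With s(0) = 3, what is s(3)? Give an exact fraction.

32257/12192

s(1) = (3 + 7/3)/2 = 8/3.
s(2) = (8/3 + 7/(8/3))/2 = 127/48.
s(3) = (127/48 + 7/(127/48))/2 = 32257/12192.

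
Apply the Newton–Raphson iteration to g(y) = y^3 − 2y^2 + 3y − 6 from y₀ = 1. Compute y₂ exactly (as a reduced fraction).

7/3

g'(y) = 3y^2 − 4y + 3.
g(1) = −4, g'(1) = 2, so y₁ = 1 − (−4)/2 = 3.
g(3) = 12, g'(3) = 18, so y₂ = 3 − 12/18 = 7/3.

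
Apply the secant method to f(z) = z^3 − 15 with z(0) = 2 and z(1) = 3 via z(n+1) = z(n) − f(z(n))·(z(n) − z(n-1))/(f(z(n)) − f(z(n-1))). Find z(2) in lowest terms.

45/19

f(2) = −7, f(3) = 12. z(2) = 3 − 12·(3 − 2)/(12 − (−7)) = 45/19.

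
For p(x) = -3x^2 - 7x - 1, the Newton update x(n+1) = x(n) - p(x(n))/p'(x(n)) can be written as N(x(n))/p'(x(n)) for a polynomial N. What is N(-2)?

-11

p'(x) = -6x - 7.
N(x) = x·p'(x) - p(x) = x·(-6x - 7) - (-3x^2 - 7x - 1) = -3x^2 + 1.
N(-2) = -11.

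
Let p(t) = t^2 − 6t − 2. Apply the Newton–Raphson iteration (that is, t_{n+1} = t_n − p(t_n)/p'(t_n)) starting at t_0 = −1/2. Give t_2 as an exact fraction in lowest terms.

−1649/5208

p'(t) = 2t − 6.
p(−1/2) = 5/4, p'(−1/2) = −7, so t_1 = (−1/2) − (5/4)/(−7) = −9/28.
p(−9/28) = 25/784, p'(−9/28) = −93/14, so t_2 = (−9/28) − (25/784)/(−93/14) = −1649/5208.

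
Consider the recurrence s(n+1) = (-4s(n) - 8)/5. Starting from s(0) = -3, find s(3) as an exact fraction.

s(1) = (-4·(-3) - 8)/5 = 4/5.
s(2) = (-4·(4/5) - 8)/5 = -56/25.
s(3) = (-4·(-56/25) - 8)/5 = 24/125.

24/125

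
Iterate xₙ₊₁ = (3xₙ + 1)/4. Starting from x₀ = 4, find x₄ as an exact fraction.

499/256

x₁ = (3·4 + 1)/4 = 13/4.
x₂ = (3·(13/4) + 1)/4 = 43/16.
x₃ = (3·(43/16) + 1)/4 = 145/64.
x₄ = (3·(145/64) + 1)/4 = 499/256.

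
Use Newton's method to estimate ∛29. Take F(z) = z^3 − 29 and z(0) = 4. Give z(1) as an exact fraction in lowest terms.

157/48

F'(z) = 3z^2.
F(4) = 35, F'(4) = 48, so z(1) = 4 − 35/48 = 157/48.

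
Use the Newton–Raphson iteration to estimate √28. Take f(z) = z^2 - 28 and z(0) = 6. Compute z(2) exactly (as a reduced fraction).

f'(z) = 2z.
f(6) = 8, f'(6) = 12, so z(1) = 6 - 8/12 = 16/3.
f(16/3) = 4/9, f'(16/3) = 32/3, so z(2) = (16/3) - (4/9)/(32/3) = 127/24.

127/24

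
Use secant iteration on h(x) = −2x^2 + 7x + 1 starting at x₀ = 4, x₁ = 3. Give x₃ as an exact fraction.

h(4) = −3, h(3) = 4. x₂ = 3 − 4·(3 − 4)/(4 − (−3)) = 25/7.
h(3) = 4, h(25/7) = 24/49. x₃ = (25/7) − (24/49)·((25/7) − 3)/((24/49) − 4) = 157/43.

157/43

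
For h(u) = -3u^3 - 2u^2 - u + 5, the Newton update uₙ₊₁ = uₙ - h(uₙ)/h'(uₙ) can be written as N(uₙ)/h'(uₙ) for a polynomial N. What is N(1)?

h'(u) = -9u^2 - 4u - 1.
N(u) = u·h'(u) - h(u) = u·(-9u^2 - 4u - 1) - (-3u^3 - 2u^2 - u + 5) = -6u^3 - 2u^2 - 5.
N(1) = -13.

-13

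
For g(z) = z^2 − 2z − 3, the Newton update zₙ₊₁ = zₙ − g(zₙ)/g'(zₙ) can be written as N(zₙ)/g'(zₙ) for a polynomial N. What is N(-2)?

g'(z) = 2z − 2.
N(z) = z·g'(z) − g(z) = z·(2z − 2) − (z^2 − 2z − 3) = z^2 + 3.
N(-2) = 7.

7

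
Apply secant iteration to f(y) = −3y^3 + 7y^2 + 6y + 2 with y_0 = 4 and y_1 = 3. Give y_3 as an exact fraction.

80873/26435

f(4) = −54, f(3) = 2. y_2 = 3 − 2·(3 − 4)/(2 − (−54)) = 85/28.
f(3) = 2, f(85/28) = 17469/21952. y_3 = (85/28) − (17469/21952)·((85/28) − 3)/((17469/21952) − 2) = 80873/26435.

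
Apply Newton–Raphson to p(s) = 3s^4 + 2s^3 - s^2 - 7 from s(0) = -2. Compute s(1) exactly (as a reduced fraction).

-115/68

p'(s) = 12s^3 + 6s^2 - 2s.
p(-2) = 21, p'(-2) = -68, so s(1) = (-2) - 21/(-68) = -115/68.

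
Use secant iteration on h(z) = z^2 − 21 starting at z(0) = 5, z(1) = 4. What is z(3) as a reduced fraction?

h(5) = 4, h(4) = −5. z(2) = 4 − (−5)·(4 − 5)/((−5) − 4) = 41/9.
h(4) = −5, h(41/9) = −20/81. z(3) = (41/9) − (−20/81)·((41/9) − 4)/((−20/81) − (−5)) = 353/77.

353/77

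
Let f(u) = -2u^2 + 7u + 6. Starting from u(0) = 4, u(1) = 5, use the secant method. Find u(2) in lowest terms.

f(4) = 2, f(5) = -9. u(2) = 5 - (-9)·(5 - 4)/((-9) - 2) = 46/11.

46/11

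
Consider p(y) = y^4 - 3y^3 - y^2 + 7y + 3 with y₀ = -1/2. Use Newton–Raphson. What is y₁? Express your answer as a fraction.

p'(y) = 4y^3 - 9y^2 - 2y + 7.
p(-1/2) = -5/16, p'(-1/2) = 21/4, so y₁ = (-1/2) - (-5/16)/(21/4) = -37/84.

-37/84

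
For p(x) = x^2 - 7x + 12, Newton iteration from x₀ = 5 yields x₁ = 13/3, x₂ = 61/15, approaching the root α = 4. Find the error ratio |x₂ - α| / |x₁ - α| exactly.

x₁ - α = 13/3 - 4 = 1/3, so |x₁ - α| = 1/3.
x₂ - α = 61/15 - 4 = 1/15, so |x₂ - α| = 1/15.
Ratio = (1/15) / (1/3) = 1/5.

1/5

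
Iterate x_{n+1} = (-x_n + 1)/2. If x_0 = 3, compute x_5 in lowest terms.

x_1 = (-3 + 1)/2 = -1.
x_2 = (-(-1) + 1)/2 = 1.
x_3 = (-1 + 1)/2 = 0.
x_4 = (-0 + 1)/2 = 1/2.
x_5 = (-(1/2) + 1)/2 = 1/4.

1/4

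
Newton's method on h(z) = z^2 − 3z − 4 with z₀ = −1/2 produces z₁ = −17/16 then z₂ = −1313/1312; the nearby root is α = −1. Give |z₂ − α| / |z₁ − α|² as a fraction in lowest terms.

z₁ − α = −17/16 − (−1) = −17/16 + 1 = −1/16, so |z₁ − α| = 1/16.
z₂ − α = −1313/1312 − (−1) = −1313/1312 + 1 = −1/1312, so |z₂ − α| = 1/1312.
|z₁ − α|² = 1/256.
Ratio = (1/1312) / (1/256) = 8/41.

8/41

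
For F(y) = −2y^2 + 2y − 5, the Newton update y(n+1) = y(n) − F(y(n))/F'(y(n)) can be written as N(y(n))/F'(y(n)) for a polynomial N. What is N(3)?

F'(y) = −4y + 2.
N(y) = y·F'(y) − F(y) = y·(−4y + 2) − (−2y^2 + 2y − 5) = −2y^2 + 5.
N(3) = −13.

−13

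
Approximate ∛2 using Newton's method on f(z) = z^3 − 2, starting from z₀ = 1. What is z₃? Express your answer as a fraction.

f'(z) = 3z^2.
f(1) = −1, f'(1) = 3, so z₁ = 1 − (−1)/3 = 4/3.
f(4/3) = 10/27, f'(4/3) = 16/3, so z₂ = (4/3) − (10/27)/(16/3) = 91/72.
f(91/72) = 7075/373248, f'(91/72) = 8281/1728, so z₃ = (91/72) − (7075/373248)/(8281/1728) = 1126819/894348.

1126819/894348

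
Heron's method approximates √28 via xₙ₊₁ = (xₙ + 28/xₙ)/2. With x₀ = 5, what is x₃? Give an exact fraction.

62921681/11891080

x₁ = (5 + 28/5)/2 = 53/10.
x₂ = (53/10 + 28/(53/10))/2 = 5609/1060.
x₃ = (5609/1060 + 28/(5609/1060))/2 = 62921681/11891080.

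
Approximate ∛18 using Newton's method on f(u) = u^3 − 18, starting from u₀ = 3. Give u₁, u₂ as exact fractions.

f'(u) = 3u^2.
f(3) = 9, f'(3) = 27, so u₁ = 3 − 9/27 = 8/3.
f(8/3) = 26/27, f'(8/3) = 64/3, so u₂ = (8/3) − (26/27)/(64/3) = 755/288.

u₁ = 8/3, u₂ = 755/288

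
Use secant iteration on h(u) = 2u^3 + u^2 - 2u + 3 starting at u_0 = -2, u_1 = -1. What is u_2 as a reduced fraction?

h(-2) = -5, h(-1) = 4. u_2 = (-1) - 4·((-1) - (-2))/(4 - (-5)) = -13/9.

-13/9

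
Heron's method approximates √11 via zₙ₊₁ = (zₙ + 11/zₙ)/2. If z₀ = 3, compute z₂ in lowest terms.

199/60

z₁ = (3 + 11/3)/2 = 10/3.
z₂ = (10/3 + 11/(10/3))/2 = 199/60.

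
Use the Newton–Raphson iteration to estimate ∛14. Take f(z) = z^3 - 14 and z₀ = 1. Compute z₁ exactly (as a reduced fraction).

16/3

f'(z) = 3z^2.
f(1) = -13, f'(1) = 3, so z₁ = 1 - (-13)/3 = 16/3.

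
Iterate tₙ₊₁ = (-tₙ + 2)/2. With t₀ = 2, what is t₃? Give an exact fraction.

1/2

t₁ = (-2 + 2)/2 = 0.
t₂ = (-0 + 2)/2 = 1.
t₃ = (-1 + 2)/2 = 1/2.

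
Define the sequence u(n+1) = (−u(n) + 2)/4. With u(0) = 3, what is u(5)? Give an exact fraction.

407/1024

u(1) = (−3 + 2)/4 = −1/4.
u(2) = (−(−1/4) + 2)/4 = 9/16.
u(3) = (−(9/16) + 2)/4 = 23/64.
u(4) = (−(23/64) + 2)/4 = 105/256.
u(5) = (−(105/256) + 2)/4 = 407/1024.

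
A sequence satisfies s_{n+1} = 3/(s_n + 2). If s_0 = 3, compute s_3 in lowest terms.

s_1 = 3/(3 + 2) = 3/5.
s_2 = 3/(3/5 + 2) = 15/13.
s_3 = 3/(15/13 + 2) = 39/41.

39/41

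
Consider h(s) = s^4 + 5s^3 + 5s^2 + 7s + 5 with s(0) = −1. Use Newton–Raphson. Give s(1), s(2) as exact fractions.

s(1) = −7/8, s(2) = −25037/28896

h'(s) = 4s^3 + 15s^2 + 10s + 7.
h(−1) = −1, h'(−1) = 8, so s(1) = (−1) − (−1)/8 = −7/8.
h(−7/8) = −247/4096, h'(−7/8) = 903/128, so s(2) = (−7/8) − (−247/4096)/(903/128) = −25037/28896.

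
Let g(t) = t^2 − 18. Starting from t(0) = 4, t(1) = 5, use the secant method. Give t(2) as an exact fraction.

38/9

g(4) = −2, g(5) = 7. t(2) = 5 − 7·(5 − 4)/(7 − (−2)) = 38/9.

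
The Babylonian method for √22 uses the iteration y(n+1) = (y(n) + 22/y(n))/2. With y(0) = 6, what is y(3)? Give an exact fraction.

y(1) = (6 + 22/6)/2 = 29/6.
y(2) = (29/6 + 22/(29/6))/2 = 1633/348.
y(3) = (1633/348 + 22/(1633/348))/2 = 5330977/1136568.

5330977/1136568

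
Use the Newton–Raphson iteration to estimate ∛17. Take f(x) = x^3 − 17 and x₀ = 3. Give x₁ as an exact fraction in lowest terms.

71/27

f'(x) = 3x^2.
f(3) = 10, f'(3) = 27, so x₁ = 3 − 10/27 = 71/27.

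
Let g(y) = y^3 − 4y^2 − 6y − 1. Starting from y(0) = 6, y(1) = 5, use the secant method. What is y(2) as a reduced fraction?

211/41

g(6) = 35, g(5) = −6. y(2) = 5 − (−6)·(5 − 6)/((−6) − 35) = 211/41.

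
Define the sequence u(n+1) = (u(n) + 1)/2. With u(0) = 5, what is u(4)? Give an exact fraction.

u(1) = (5 + 1)/2 = 3.
u(2) = (3 + 1)/2 = 2.
u(3) = (2 + 1)/2 = 3/2.
u(4) = ((3/2) + 1)/2 = 5/4.

5/4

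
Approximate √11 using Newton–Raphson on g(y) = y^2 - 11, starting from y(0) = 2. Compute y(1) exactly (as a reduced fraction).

15/4

g'(y) = 2y.
g(2) = -7, g'(2) = 4, so y(1) = 2 - (-7)/4 = 15/4.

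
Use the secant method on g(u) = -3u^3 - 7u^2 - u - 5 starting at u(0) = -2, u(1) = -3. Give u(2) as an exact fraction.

g(-2) = -7, g(-3) = 16. u(2) = (-3) - 16·((-3) - (-2))/(16 - (-7)) = -53/23.

-53/23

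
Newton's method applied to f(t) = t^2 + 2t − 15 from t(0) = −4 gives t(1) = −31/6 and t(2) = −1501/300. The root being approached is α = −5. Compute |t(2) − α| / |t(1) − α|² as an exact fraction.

3/25

t(1) − α = −31/6 − (−5) = −31/6 + 5 = −1/6, so |t(1) − α| = 1/6.
t(2) − α = −1501/300 − (−5) = −1501/300 + 5 = −1/300, so |t(2) − α| = 1/300.
|t(1) − α|² = 1/36.
Ratio = (1/300) / (1/36) = 3/25.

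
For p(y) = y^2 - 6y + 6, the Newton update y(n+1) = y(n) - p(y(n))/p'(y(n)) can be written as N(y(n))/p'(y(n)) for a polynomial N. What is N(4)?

10

p'(y) = 2y - 6.
N(y) = y·p'(y) - p(y) = y·(2y - 6) - (y^2 - 6y + 6) = y^2 - 6.
N(4) = 10.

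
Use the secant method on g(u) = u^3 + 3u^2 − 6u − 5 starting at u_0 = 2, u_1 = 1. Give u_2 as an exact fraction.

g(2) = 3, g(1) = −7. u_2 = 1 − (−7)·(1 − 2)/((−7) − 3) = 17/10.

17/10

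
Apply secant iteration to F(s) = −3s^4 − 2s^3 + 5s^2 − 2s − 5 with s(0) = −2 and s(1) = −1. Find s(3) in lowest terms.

−12205/14949

F(−2) = −13, F(−1) = 1. s(2) = (−1) − 1·((−1) − (−2))/(1 − (−13)) = −15/14.
F(−1) = 1, F(−15/14) = 53365/38416. s(3) = (−15/14) − (53365/38416)·((−15/14) − (−1))/((53365/38416) − 1) = −12205/14949.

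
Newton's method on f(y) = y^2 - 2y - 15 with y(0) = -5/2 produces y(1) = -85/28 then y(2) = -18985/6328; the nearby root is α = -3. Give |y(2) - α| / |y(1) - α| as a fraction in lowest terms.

1/226

y(1) - α = -85/28 - (-3) = -85/28 + 3 = -1/28, so |y(1) - α| = 1/28.
y(2) - α = -18985/6328 - (-3) = -18985/6328 + 3 = -1/6328, so |y(2) - α| = 1/6328.
Ratio = (1/6328) / (1/28) = 1/226.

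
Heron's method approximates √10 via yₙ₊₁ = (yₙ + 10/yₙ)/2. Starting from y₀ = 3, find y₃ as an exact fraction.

1039681/328776

y₁ = (3 + 10/3)/2 = 19/6.
y₂ = (19/6 + 10/(19/6))/2 = 721/228.
y₃ = (721/228 + 10/(721/228))/2 = 1039681/328776.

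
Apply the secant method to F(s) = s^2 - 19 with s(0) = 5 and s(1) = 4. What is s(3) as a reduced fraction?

F(5) = 6, F(4) = -3. s(2) = 4 - (-3)·(4 - 5)/((-3) - 6) = 13/3.
F(4) = -3, F(13/3) = -2/9. s(3) = (13/3) - (-2/9)·((13/3) - 4)/((-2/9) - (-3)) = 109/25.

109/25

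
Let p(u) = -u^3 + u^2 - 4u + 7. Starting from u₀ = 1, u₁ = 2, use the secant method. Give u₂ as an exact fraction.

11/8

p(1) = 3, p(2) = -5. u₂ = 2 - (-5)·(2 - 1)/((-5) - 3) = 11/8.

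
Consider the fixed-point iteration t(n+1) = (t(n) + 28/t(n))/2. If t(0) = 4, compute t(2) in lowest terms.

233/44

t(1) = (4 + 28/4)/2 = 11/2.
t(2) = (11/2 + 28/(11/2))/2 = 233/44.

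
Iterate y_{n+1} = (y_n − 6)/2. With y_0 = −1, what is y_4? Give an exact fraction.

y_1 = ((−1) − 6)/2 = −7/2.
y_2 = ((−7/2) − 6)/2 = −19/4.
y_3 = ((−19/4) − 6)/2 = −43/8.
y_4 = ((−43/8) − 6)/2 = −91/16.

−91/16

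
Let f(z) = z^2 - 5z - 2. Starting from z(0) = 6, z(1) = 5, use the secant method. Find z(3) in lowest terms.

43/8

f(6) = 4, f(5) = -2. z(2) = 5 - (-2)·(5 - 6)/((-2) - 4) = 16/3.
f(5) = -2, f(16/3) = -2/9. z(3) = (16/3) - (-2/9)·((16/3) - 5)/((-2/9) - (-2)) = 43/8.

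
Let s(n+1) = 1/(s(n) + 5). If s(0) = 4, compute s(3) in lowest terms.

46/239

s(1) = 1/(4 + 5) = 1/9.
s(2) = 1/(1/9 + 5) = 9/46.
s(3) = 1/(9/46 + 5) = 46/239.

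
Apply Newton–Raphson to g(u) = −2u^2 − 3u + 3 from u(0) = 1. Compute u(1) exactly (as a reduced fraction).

g'(u) = −4u − 3.
g(1) = −2, g'(1) = −7, so u(1) = 1 − (−2)/(−7) = 5/7.

5/7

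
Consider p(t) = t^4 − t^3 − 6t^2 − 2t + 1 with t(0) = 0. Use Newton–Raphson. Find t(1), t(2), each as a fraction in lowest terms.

t(1) = 1/2, t(2) = 41/132

p'(t) = 4t^3 − 3t^2 − 12t − 2.
p(0) = 1, p'(0) = −2, so t(1) = 0 − 1/(−2) = 1/2.
p(1/2) = −25/16, p'(1/2) = −33/4, so t(2) = (1/2) − (−25/16)/(−33/4) = 41/132.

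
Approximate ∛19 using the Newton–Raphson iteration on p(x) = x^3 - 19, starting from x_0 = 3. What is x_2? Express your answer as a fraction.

1152011/431649

p'(x) = 3x^2.
p(3) = 8, p'(3) = 27, so x_1 = 3 - 8/27 = 73/27.
p(73/27) = 15040/19683, p'(73/27) = 5329/243, so x_2 = (73/27) - (15040/19683)/(5329/243) = 1152011/431649.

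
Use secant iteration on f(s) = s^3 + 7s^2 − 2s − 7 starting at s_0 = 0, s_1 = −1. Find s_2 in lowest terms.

−7/8

f(0) = −7, f(−1) = 1. s_2 = (−1) − 1·((−1) − 0)/(1 − (−7)) = −7/8.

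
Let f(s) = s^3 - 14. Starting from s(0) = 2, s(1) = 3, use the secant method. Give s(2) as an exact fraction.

44/19

f(2) = -6, f(3) = 13. s(2) = 3 - 13·(3 - 2)/(13 - (-6)) = 44/19.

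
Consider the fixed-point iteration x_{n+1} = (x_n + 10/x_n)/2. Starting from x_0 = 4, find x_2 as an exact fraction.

x_1 = (4 + 10/4)/2 = 13/4.
x_2 = (13/4 + 10/(13/4))/2 = 329/104.

329/104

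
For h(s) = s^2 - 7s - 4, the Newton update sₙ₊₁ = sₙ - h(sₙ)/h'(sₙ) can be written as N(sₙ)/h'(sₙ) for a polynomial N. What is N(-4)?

20

h'(s) = 2s - 7.
N(s) = s·h'(s) - h(s) = s·(2s - 7) - (s^2 - 7s - 4) = s^2 + 4.
N(-4) = 20.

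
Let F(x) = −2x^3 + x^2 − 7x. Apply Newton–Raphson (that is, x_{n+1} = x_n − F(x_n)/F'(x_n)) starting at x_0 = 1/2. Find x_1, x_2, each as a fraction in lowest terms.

F'(x) = −6x^2 + 2x − 7.
F(1/2) = −7/2, F'(1/2) = −15/2, so x_1 = (1/2) − (−7/2)/(−15/2) = 1/30.
F(1/30) = −784/3375, F'(1/30) = −347/50, so x_2 = (1/30) − (−784/3375)/(−347/50) = −13/93690.

x_1 = 1/30, x_2 = −13/93690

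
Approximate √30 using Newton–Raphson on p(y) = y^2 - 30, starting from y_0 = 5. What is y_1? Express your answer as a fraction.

11/2

p'(y) = 2y.
p(5) = -5, p'(5) = 10, so y_1 = 5 - (-5)/10 = 11/2.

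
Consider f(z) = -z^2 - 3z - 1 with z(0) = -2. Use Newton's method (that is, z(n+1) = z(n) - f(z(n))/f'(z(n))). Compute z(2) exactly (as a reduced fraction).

f'(z) = -2z - 3.
f(-2) = 1, f'(-2) = 1, so z(1) = (-2) - 1/1 = -3.
f(-3) = -1, f'(-3) = 3, so z(2) = (-3) - (-1)/3 = -8/3.

-8/3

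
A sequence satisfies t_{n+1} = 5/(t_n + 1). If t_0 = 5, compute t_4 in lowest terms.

205/96

t_1 = 5/(5 + 1) = 5/6.
t_2 = 5/(5/6 + 1) = 30/11.
t_3 = 5/(30/11 + 1) = 55/41.
t_4 = 5/(55/41 + 1) = 205/96.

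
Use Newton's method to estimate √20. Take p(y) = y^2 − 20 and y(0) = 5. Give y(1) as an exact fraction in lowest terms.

9/2

p'(y) = 2y.
p(5) = 5, p'(5) = 10, so y(1) = 5 − 5/10 = 9/2.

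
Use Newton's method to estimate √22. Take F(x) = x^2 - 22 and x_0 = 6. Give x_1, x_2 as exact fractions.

x_1 = 29/6, x_2 = 1633/348

F'(x) = 2x.
F(6) = 14, F'(6) = 12, so x_1 = 6 - 14/12 = 29/6.
F(29/6) = 49/36, F'(29/6) = 29/3, so x_2 = (29/6) - (49/36)/(29/3) = 1633/348.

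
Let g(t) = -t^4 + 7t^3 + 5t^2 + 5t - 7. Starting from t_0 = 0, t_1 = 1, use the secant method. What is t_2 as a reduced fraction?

7/16

g(0) = -7, g(1) = 9. t_2 = 1 - 9·(1 - 0)/(9 - (-7)) = 7/16.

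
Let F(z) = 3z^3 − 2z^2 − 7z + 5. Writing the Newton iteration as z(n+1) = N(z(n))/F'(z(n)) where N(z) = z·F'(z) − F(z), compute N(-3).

−185

F'(z) = 9z^2 − 4z − 7.
N(z) = z·F'(z) − F(z) = z·(9z^2 − 4z − 7) − (3z^3 − 2z^2 − 7z + 5) = 6z^3 − 2z^2 − 5.
N(-3) = −185.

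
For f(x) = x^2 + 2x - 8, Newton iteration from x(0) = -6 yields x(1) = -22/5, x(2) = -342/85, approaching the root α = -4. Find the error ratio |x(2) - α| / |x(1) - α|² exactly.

x(1) - α = -22/5 - (-4) = -22/5 + 4 = -2/5, so |x(1) - α| = 2/5.
x(2) - α = -342/85 - (-4) = -342/85 + 4 = -2/85, so |x(2) - α| = 2/85.
|x(1) - α|² = 4/25.
Ratio = (2/85) / (4/25) = 5/34.

5/34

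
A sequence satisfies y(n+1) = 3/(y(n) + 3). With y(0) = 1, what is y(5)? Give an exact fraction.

y(1) = 3/(1 + 3) = 3/4.
y(2) = 3/(3/4 + 3) = 4/5.
y(3) = 3/(4/5 + 3) = 15/19.
y(4) = 3/(15/19 + 3) = 19/24.
y(5) = 3/(19/24 + 3) = 72/91.

72/91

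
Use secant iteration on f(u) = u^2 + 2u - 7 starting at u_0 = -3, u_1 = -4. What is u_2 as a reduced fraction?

-19/5

f(-3) = -4, f(-4) = 1. u_2 = (-4) - 1·((-4) - (-3))/(1 - (-4)) = -19/5.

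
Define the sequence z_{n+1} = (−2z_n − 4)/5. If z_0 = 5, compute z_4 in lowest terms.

z_1 = (−2·5 − 4)/5 = −14/5.
z_2 = (−2·(−14/5) − 4)/5 = 8/25.
z_3 = (−2·(8/25) − 4)/5 = −116/125.
z_4 = (−2·(−116/125) − 4)/5 = −268/625.

−268/625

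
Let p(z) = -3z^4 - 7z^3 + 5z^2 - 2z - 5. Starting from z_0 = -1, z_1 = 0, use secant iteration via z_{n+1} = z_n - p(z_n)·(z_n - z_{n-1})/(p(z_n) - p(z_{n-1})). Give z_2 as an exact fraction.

-5/11

p(-1) = 6, p(0) = -5. z_2 = 0 - (-5)·(0 - (-1))/((-5) - 6) = -5/11.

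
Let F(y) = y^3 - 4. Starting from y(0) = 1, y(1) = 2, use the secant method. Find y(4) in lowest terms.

F(1) = -3, F(2) = 4. y(2) = 2 - 4·(2 - 1)/(4 - (-3)) = 10/7.
F(2) = 4, F(10/7) = -372/343. y(3) = (10/7) - (-372/343)·((10/7) - 2)/((-372/343) - 4) = 169/109.
F(10/7) = -372/343, F(169/109) = -353307/1295029. y(4) = (169/109) - (-353307/1295029)·((169/109) - (10/7))/((-353307/1295029) - (-372/343)) = 2056682/1292353.

2056682/1292353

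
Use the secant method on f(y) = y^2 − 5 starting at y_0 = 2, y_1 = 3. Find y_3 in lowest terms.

f(2) = −1, f(3) = 4. y_2 = 3 − 4·(3 − 2)/(4 − (−1)) = 11/5.
f(3) = 4, f(11/5) = −4/25. y_3 = (11/5) − (−4/25)·((11/5) − 3)/((−4/25) − 4) = 29/13.

29/13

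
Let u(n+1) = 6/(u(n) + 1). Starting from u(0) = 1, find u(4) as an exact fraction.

u(1) = 6/(1 + 1) = 3.
u(2) = 6/(3 + 1) = 3/2.
u(3) = 6/(3/2 + 1) = 12/5.
u(4) = 6/(12/5 + 1) = 30/17.

30/17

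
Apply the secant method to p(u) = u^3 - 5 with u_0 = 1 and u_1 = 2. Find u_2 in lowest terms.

p(1) = -4, p(2) = 3. u_2 = 2 - 3·(2 - 1)/(3 - (-4)) = 11/7.

11/7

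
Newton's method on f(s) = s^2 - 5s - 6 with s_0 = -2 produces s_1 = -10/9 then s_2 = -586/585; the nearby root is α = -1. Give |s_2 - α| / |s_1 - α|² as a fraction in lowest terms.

9/65

s_1 - α = -10/9 - (-1) = -10/9 + 1 = -1/9, so |s_1 - α| = 1/9.
s_2 - α = -586/585 - (-1) = -586/585 + 1 = -1/585, so |s_2 - α| = 1/585.
|s_1 - α|² = 1/81.
Ratio = (1/585) / (1/81) = 9/65.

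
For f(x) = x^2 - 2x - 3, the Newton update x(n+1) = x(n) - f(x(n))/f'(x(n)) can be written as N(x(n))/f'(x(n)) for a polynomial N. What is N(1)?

f'(x) = 2x - 2.
N(x) = x·f'(x) - f(x) = x·(2x - 2) - (x^2 - 2x - 3) = x^2 + 3.
N(1) = 4.

4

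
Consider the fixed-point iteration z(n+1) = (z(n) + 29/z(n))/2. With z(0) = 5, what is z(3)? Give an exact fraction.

z(1) = (5 + 29/5)/2 = 27/5.
z(2) = (27/5 + 29/(27/5))/2 = 727/135.
z(3) = (727/135 + 29/(727/135))/2 = 528527/98145.

528527/98145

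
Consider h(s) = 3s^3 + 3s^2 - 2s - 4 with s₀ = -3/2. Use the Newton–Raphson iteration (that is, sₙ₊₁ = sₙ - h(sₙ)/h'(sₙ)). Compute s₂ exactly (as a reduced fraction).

16832/33707

h'(s) = 9s^2 + 6s - 2.
h(-3/2) = -35/8, h'(-3/2) = 37/4, so s₁ = (-3/2) - (-35/8)/(37/4) = -38/37.
h(-38/37) = -102900/50653, h'(-38/37) = 1822/1369, so s₂ = (-38/37) - (-102900/50653)/(1822/1369) = 16832/33707.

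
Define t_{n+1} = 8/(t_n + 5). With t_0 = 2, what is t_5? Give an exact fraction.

13592/10663

t_1 = 8/(2 + 5) = 8/7.
t_2 = 8/(8/7 + 5) = 56/43.
t_3 = 8/(56/43 + 5) = 344/271.
t_4 = 8/(344/271 + 5) = 2168/1699.
t_5 = 8/(2168/1699 + 5) = 13592/10663.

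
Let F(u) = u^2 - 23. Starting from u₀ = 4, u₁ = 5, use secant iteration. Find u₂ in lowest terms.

43/9

F(4) = -7, F(5) = 2. u₂ = 5 - 2·(5 - 4)/(2 - (-7)) = 43/9.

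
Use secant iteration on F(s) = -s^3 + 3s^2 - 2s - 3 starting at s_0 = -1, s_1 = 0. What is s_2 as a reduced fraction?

-1/2

F(-1) = 3, F(0) = -3. s_2 = 0 - (-3)·(0 - (-1))/((-3) - 3) = -1/2.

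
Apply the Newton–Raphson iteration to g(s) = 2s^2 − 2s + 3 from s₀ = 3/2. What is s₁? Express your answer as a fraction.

3/8

g'(s) = 4s − 2.
g(3/2) = 9/2, g'(3/2) = 4, so s₁ = (3/2) − (9/2)/4 = 3/8.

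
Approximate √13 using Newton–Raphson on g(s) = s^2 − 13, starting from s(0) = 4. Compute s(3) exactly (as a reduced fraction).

g'(s) = 2s.
g(4) = 3, g'(4) = 8, so s(1) = 4 − 3/8 = 29/8.
g(29/8) = 9/64, g'(29/8) = 29/4, so s(2) = (29/8) − (9/64)/(29/4) = 1673/464.
g(1673/464) = 81/215296, g'(1673/464) = 1673/232, so s(3) = (1673/464) − (81/215296)/(1673/232) = 5597777/1552544.

5597777/1552544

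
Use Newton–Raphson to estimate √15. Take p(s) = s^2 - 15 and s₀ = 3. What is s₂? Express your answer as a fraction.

p'(s) = 2s.
p(3) = -6, p'(3) = 6, so s₁ = 3 - (-6)/6 = 4.
p(4) = 1, p'(4) = 8, so s₂ = 4 - 1/8 = 31/8.

31/8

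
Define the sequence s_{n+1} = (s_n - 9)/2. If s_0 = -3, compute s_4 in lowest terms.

-69/8

s_1 = ((-3) - 9)/2 = -6.
s_2 = ((-6) - 9)/2 = -15/2.
s_3 = ((-15/2) - 9)/2 = -33/4.
s_4 = ((-33/4) - 9)/2 = -69/8.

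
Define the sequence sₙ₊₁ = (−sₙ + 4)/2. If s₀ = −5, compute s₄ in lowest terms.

s₁ = (−(−5) + 4)/2 = 9/2.
s₂ = (−(9/2) + 4)/2 = −1/4.
s₃ = (−(−1/4) + 4)/2 = 17/8.
s₄ = (−(17/8) + 4)/2 = 15/16.

15/16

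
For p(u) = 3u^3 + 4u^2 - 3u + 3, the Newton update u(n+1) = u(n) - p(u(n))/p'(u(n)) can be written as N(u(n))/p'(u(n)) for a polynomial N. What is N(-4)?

-323

p'(u) = 9u^2 + 8u - 3.
N(u) = u·p'(u) - p(u) = u·(9u^2 + 8u - 3) - (3u^3 + 4u^2 - 3u + 3) = 6u^3 + 4u^2 - 3.
N(-4) = -323.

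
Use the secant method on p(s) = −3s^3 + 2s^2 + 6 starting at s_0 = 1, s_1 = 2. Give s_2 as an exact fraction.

p(1) = 5, p(2) = −10. s_2 = 2 − (−10)·(2 − 1)/((−10) − 5) = 4/3.

4/3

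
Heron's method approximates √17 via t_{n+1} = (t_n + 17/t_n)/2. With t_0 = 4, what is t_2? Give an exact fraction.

t_1 = (4 + 17/4)/2 = 33/8.
t_2 = (33/8 + 17/(33/8))/2 = 2177/528.

2177/528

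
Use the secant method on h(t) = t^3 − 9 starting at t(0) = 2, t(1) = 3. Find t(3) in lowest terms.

h(2) = −1, h(3) = 18. t(2) = 3 − 18·(3 − 2)/(18 − (−1)) = 39/19.
h(3) = 18, h(39/19) = −2412/6859. t(3) = (39/19) − (−2412/6859)·((39/19) − 3)/((−2412/6859) − 18) = 1609/777.

1609/777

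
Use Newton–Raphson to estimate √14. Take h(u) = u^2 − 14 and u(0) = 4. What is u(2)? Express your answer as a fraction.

449/120

h'(u) = 2u.
h(4) = 2, h'(4) = 8, so u(1) = 4 − 2/8 = 15/4.
h(15/4) = 1/16, h'(15/4) = 15/2, so u(2) = (15/4) − (1/16)/(15/2) = 449/120.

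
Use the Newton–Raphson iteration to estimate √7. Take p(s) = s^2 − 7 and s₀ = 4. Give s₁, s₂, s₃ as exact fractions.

p'(s) = 2s.
p(4) = 9, p'(4) = 8, so s₁ = 4 − 9/8 = 23/8.
p(23/8) = 81/64, p'(23/8) = 23/4, so s₂ = (23/8) − (81/64)/(23/4) = 977/368.
p(977/368) = 6561/135424, p'(977/368) = 977/184, so s₃ = (977/368) − (6561/135424)/(977/184) = 1902497/719072.

s₁ = 23/8, s₂ = 977/368, s₃ = 1902497/719072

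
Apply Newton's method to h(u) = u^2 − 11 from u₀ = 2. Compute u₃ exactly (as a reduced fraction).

319201/96240

h'(u) = 2u.
h(2) = −7, h'(2) = 4, so u₁ = 2 − (−7)/4 = 15/4.
h(15/4) = 49/16, h'(15/4) = 15/2, so u₂ = (15/4) − (49/16)/(15/2) = 401/120.
h(401/120) = 2401/14400, h'(401/120) = 401/60, so u₃ = (401/120) − (2401/14400)/(401/60) = 319201/96240.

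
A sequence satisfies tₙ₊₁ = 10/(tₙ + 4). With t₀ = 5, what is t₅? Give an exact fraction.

t₁ = 10/(5 + 4) = 10/9.
t₂ = 10/(10/9 + 4) = 45/23.
t₃ = 10/(45/23 + 4) = 230/137.
t₄ = 10/(230/137 + 4) = 685/389.
t₅ = 10/(685/389 + 4) = 3890/2241.

3890/2241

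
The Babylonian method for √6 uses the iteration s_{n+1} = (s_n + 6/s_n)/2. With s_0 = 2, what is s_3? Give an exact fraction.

4801/1960

s_1 = (2 + 6/2)/2 = 5/2.
s_2 = (5/2 + 6/(5/2))/2 = 49/20.
s_3 = (49/20 + 6/(49/20))/2 = 4801/1960.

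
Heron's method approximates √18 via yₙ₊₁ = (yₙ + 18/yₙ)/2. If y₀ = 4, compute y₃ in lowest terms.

665857/156944

y₁ = (4 + 18/4)/2 = 17/4.
y₂ = (17/4 + 18/(17/4))/2 = 577/136.
y₃ = (577/136 + 18/(577/136))/2 = 665857/156944.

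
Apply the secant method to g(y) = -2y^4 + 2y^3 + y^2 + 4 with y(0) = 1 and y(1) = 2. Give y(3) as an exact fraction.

g(1) = 5, g(2) = -8. y(2) = 2 - (-8)·(2 - 1)/((-8) - 5) = 18/13.
g(2) = -8, g(18/13) = 110680/28561. y(3) = (18/13) - (110680/28561)·((18/13) - 2)/((110680/28561) - (-8)) = 16804/10599.

16804/10599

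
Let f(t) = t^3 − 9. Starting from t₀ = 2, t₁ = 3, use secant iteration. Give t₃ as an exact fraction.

1609/777

f(2) = −1, f(3) = 18. t₂ = 3 − 18·(3 − 2)/(18 − (−1)) = 39/19.
f(3) = 18, f(39/19) = −2412/6859. t₃ = (39/19) − (−2412/6859)·((39/19) − 3)/((−2412/6859) − 18) = 1609/777.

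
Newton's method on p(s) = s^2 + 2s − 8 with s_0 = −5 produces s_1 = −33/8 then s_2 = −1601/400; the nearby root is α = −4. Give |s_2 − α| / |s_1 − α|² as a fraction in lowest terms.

s_1 − α = −33/8 − (−4) = −33/8 + 4 = −1/8, so |s_1 − α| = 1/8.
s_2 − α = −1601/400 − (−4) = −1601/400 + 4 = −1/400, so |s_2 − α| = 1/400.
|s_1 − α|² = 1/64.
Ratio = (1/400) / (1/64) = 4/25.

4/25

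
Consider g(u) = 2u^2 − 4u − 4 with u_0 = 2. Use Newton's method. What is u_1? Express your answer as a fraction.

g'(u) = 4u − 4.
g(2) = −4, g'(2) = 4, so u_1 = 2 − (−4)/4 = 3.

3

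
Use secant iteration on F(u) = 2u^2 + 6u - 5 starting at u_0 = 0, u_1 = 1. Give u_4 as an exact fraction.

865/1273

F(0) = -5, F(1) = 3. u_2 = 1 - 3·(1 - 0)/(3 - (-5)) = 5/8.
F(1) = 3, F(5/8) = -15/32. u_3 = (5/8) - (-15/32)·((5/8) - 1)/((-15/32) - 3) = 25/37.
F(5/8) = -15/32, F(25/37) = -45/1369. u_4 = (25/37) - (-45/1369)·((25/37) - (5/8))/((-45/1369) - (-15/32)) = 865/1273.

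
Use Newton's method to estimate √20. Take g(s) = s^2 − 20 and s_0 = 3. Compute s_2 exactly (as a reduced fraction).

g'(s) = 2s.
g(3) = −11, g'(3) = 6, so s_1 = 3 − (−11)/6 = 29/6.
g(29/6) = 121/36, g'(29/6) = 29/3, so s_2 = (29/6) − (121/36)/(29/3) = 1561/348.

1561/348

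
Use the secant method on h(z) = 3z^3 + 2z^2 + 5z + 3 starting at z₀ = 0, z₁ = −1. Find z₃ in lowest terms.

h(0) = 3, h(−1) = −3. z₂ = (−1) − (−3)·((−1) − 0)/((−3) − 3) = −1/2.
h(−1) = −3, h(−1/2) = 5/8. z₃ = (−1/2) − (5/8)·((−1/2) − (−1))/((5/8) − (−3)) = −17/29.

−17/29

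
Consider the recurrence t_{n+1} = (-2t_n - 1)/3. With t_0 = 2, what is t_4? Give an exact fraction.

t_1 = (-2·2 - 1)/3 = -5/3.
t_2 = (-2·(-5/3) - 1)/3 = 7/9.
t_3 = (-2·(7/9) - 1)/3 = -23/27.
t_4 = (-2·(-23/27) - 1)/3 = 19/81.

19/81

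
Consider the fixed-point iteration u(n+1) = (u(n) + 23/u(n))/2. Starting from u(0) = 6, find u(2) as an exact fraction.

u(1) = (6 + 23/6)/2 = 59/12.
u(2) = (59/12 + 23/(59/12))/2 = 6793/1416.

6793/1416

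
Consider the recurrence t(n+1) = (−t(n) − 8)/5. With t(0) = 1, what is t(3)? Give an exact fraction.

t(1) = (−1 − 8)/5 = −9/5.
t(2) = (−(−9/5) − 8)/5 = −31/25.
t(3) = (−(−31/25) − 8)/5 = −169/125.

−169/125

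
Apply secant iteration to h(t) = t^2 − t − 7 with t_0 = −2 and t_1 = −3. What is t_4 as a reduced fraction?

h(−2) = −1, h(−3) = 5. t_2 = (−3) − 5·((−3) − (−2))/(5 − (−1)) = −13/6.
h(−3) = 5, h(−13/6) = −5/36. t_3 = (−13/6) − (−5/36)·((−13/6) − (−3))/((−5/36) − 5) = −81/37.
h(−13/6) = −5/36, h(−81/37) = −25/1369. t_4 = (−81/37) − (−25/1369)·((−81/37) − (−13/6))/((−25/1369) − (−5/36)) = −2607/1189.

−2607/1189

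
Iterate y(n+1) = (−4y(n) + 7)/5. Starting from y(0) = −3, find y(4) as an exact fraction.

y(1) = (−4·(−3) + 7)/5 = 19/5.
y(2) = (−4·(19/5) + 7)/5 = −41/25.
y(3) = (−4·(−41/25) + 7)/5 = 339/125.
y(4) = (−4·(339/125) + 7)/5 = −481/625.

−481/625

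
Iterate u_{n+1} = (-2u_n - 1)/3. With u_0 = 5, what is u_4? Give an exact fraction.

67/81

u_1 = (-2·5 - 1)/3 = -11/3.
u_2 = (-2·(-11/3) - 1)/3 = 19/9.
u_3 = (-2·(19/9) - 1)/3 = -47/27.
u_4 = (-2·(-47/27) - 1)/3 = 67/81.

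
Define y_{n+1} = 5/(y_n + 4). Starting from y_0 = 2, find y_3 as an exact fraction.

145/146

y_1 = 5/(2 + 4) = 5/6.
y_2 = 5/(5/6 + 4) = 30/29.
y_3 = 5/(30/29 + 4) = 145/146.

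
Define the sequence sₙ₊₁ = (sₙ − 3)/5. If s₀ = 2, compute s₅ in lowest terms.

s₁ = (2 − 3)/5 = −1/5.
s₂ = ((−1/5) − 3)/5 = −16/25.
s₃ = ((−16/25) − 3)/5 = −91/125.
s₄ = ((−91/125) − 3)/5 = −466/625.
s₅ = ((−466/625) − 3)/5 = −2341/3125.

−2341/3125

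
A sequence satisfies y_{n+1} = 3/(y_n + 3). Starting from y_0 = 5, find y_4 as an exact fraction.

y_1 = 3/(5 + 3) = 3/8.
y_2 = 3/(3/8 + 3) = 8/9.
y_3 = 3/(8/9 + 3) = 27/35.
y_4 = 3/(27/35 + 3) = 35/44.

35/44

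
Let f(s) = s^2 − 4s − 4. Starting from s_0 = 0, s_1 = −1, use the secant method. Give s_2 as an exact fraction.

f(0) = −4, f(−1) = 1. s_2 = (−1) − 1·((−1) − 0)/(1 − (−4)) = −4/5.

−4/5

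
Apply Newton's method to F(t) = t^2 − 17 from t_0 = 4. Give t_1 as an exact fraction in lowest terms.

F'(t) = 2t.
F(4) = −1, F'(4) = 8, so t_1 = 4 − (−1)/8 = 33/8.

33/8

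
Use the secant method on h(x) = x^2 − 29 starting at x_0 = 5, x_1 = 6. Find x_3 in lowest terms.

h(5) = −4, h(6) = 7. x_2 = 6 − 7·(6 − 5)/(7 − (−4)) = 59/11.
h(6) = 7, h(59/11) = −28/121. x_3 = (59/11) − (−28/121)·((59/11) − 6)/((−28/121) − 7) = 673/125.

673/125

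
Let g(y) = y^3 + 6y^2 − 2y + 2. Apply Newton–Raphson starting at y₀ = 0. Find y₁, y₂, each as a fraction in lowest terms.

y₁ = 1, y₂ = 6/13

g'(y) = 3y^2 + 12y − 2.
g(0) = 2, g'(0) = −2, so y₁ = 0 − 2/(−2) = 1.
g(1) = 7, g'(1) = 13, so y₂ = 1 − 7/13 = 6/13.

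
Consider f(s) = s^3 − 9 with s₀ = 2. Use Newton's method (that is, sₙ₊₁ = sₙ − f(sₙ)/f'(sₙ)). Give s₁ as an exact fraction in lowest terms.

f'(s) = 3s^2.
f(2) = −1, f'(2) = 12, so s₁ = 2 − (−1)/12 = 25/12.

25/12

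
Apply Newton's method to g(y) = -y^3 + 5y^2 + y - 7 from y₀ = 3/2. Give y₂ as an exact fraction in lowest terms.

g'(y) = -3y^2 + 10y + 1.
g(3/2) = 19/8, g'(3/2) = 37/4, so y₁ = (3/2) - (19/8)/(37/4) = 46/37.
g(46/37) = 2527/50653, g'(46/37) = 12041/1369, so y₂ = (46/37) - (2527/50653)/(12041/1369) = 551359/445517.

551359/445517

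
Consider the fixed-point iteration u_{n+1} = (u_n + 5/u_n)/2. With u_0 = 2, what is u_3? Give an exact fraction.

51841/23184

u_1 = (2 + 5/2)/2 = 9/4.
u_2 = (9/4 + 5/(9/4))/2 = 161/72.
u_3 = (161/72 + 5/(161/72))/2 = 51841/23184.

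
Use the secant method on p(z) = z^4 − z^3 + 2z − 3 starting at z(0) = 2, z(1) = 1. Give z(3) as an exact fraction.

p(2) = 9, p(1) = −1. z(2) = 1 − (−1)·(1 − 2)/((−1) − 9) = 11/10.
p(1) = −1, p(11/10) = −6669/10000. z(3) = (11/10) − (−6669/10000)·((11/10) − 1)/((−6669/10000) − (−1)) = 4331/3331.

4331/3331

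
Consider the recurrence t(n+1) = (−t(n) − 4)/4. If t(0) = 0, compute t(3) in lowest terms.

−13/16

t(1) = (−0 − 4)/4 = −1.
t(2) = (−(−1) − 4)/4 = −3/4.
t(3) = (−(−3/4) − 4)/4 = −13/16.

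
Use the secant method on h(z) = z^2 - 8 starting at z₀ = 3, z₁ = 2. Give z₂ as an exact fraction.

h(3) = 1, h(2) = -4. z₂ = 2 - (-4)·(2 - 3)/((-4) - 1) = 14/5.

14/5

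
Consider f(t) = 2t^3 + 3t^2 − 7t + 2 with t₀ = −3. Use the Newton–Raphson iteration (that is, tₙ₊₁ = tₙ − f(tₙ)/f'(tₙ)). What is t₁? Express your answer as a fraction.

f'(t) = 6t^2 + 6t − 7.
f(−3) = −4, f'(−3) = 29, so t₁ = (−3) − (−4)/29 = −83/29.

−83/29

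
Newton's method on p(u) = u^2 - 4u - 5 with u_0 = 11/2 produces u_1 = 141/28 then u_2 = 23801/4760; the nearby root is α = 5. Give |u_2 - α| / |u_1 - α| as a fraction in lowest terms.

1/170

u_1 - α = 141/28 - 5 = 1/28, so |u_1 - α| = 1/28.
u_2 - α = 23801/4760 - 5 = 1/4760, so |u_2 - α| = 1/4760.
Ratio = (1/4760) / (1/28) = 1/170.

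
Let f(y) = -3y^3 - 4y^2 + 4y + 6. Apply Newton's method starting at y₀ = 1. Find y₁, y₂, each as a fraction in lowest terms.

y₁ = 16/13, y₂ = 25535/21398

f'(y) = -9y^2 - 8y + 4.
f(1) = 3, f'(1) = -13, so y₁ = 1 - 3/(-13) = 16/13.
f(16/13) = -1602/2197, f'(16/13) = -3292/169, so y₂ = (16/13) - (-1602/2197)/(-3292/169) = 25535/21398.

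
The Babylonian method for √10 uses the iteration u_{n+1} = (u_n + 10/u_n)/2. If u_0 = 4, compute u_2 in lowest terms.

u_1 = (4 + 10/4)/2 = 13/4.
u_2 = (13/4 + 10/(13/4))/2 = 329/104.

329/104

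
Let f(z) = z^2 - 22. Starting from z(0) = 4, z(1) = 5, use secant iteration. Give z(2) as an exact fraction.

f(4) = -6, f(5) = 3. z(2) = 5 - 3·(5 - 4)/(3 - (-6)) = 14/3.

14/3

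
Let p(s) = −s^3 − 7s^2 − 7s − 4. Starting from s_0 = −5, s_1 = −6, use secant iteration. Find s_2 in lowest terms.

p(−5) = −19, p(−6) = 2. s_2 = (−6) − 2·((−6) − (−5))/(2 − (−19)) = −124/21.

−124/21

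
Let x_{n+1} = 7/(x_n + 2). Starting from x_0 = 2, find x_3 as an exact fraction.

x_1 = 7/(2 + 2) = 7/4.
x_2 = 7/(7/4 + 2) = 28/15.
x_3 = 7/(28/15 + 2) = 105/58.

105/58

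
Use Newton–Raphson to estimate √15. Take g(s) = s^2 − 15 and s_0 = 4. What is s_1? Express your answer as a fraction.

31/8

g'(s) = 2s.
g(4) = 1, g'(4) = 8, so s_1 = 4 − 1/8 = 31/8.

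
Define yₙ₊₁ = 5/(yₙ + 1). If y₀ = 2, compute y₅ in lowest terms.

y₁ = 5/(2 + 1) = 5/3.
y₂ = 5/(5/3 + 1) = 15/8.
y₃ = 5/(15/8 + 1) = 40/23.
y₄ = 5/(40/23 + 1) = 115/63.
y₅ = 5/(115/63 + 1) = 315/178.

315/178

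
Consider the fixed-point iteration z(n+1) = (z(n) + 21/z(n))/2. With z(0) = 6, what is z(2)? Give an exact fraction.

z(1) = (6 + 21/6)/2 = 19/4.
z(2) = (19/4 + 21/(19/4))/2 = 697/152.

697/152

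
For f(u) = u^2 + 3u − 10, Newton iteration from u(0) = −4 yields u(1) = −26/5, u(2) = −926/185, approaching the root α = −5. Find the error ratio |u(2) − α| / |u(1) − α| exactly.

1/37

u(1) − α = −26/5 − (−5) = −26/5 + 5 = −1/5, so |u(1) − α| = 1/5.
u(2) − α = −926/185 − (−5) = −926/185 + 5 = −1/185, so |u(2) − α| = 1/185.
Ratio = (1/185) / (1/5) = 1/37.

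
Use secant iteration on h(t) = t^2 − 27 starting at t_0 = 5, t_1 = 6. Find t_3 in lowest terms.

h(5) = −2, h(6) = 9. t_2 = 6 − 9·(6 − 5)/(9 − (−2)) = 57/11.
h(6) = 9, h(57/11) = −18/121. t_3 = (57/11) − (−18/121)·((57/11) − 6)/((−18/121) − 9) = 213/41.

213/41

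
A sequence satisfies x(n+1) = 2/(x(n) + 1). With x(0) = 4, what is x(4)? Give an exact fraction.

x(1) = 2/(4 + 1) = 2/5.
x(2) = 2/(2/5 + 1) = 10/7.
x(3) = 2/(10/7 + 1) = 14/17.
x(4) = 2/(14/17 + 1) = 34/31.

34/31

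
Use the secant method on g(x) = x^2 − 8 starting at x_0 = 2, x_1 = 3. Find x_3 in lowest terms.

g(2) = −4, g(3) = 1. x_2 = 3 − 1·(3 − 2)/(1 − (−4)) = 14/5.
g(3) = 1, g(14/5) = −4/25. x_3 = (14/5) − (−4/25)·((14/5) − 3)/((−4/25) − 1) = 82/29.

82/29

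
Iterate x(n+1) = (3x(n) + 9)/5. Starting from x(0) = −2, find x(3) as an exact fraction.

387/125

x(1) = (3·(−2) + 9)/5 = 3/5.
x(2) = (3·(3/5) + 9)/5 = 54/25.
x(3) = (3·(54/25) + 9)/5 = 387/125.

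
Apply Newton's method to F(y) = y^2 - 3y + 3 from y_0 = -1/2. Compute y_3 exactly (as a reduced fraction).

-100559/19136

F'(y) = 2y - 3.
F(-1/2) = 19/4, F'(-1/2) = -4, so y_1 = (-1/2) - (19/4)/(-4) = 11/16.
F(11/16) = 361/256, F'(11/16) = -13/8, so y_2 = (11/16) - (361/256)/(-13/8) = 647/416.
F(647/416) = 130321/173056, F'(647/416) = 23/208, so y_3 = (647/416) - (130321/173056)/(23/208) = -100559/19136.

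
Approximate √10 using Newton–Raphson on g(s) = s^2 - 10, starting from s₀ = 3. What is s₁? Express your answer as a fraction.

g'(s) = 2s.
g(3) = -1, g'(3) = 6, so s₁ = 3 - (-1)/6 = 19/6.

19/6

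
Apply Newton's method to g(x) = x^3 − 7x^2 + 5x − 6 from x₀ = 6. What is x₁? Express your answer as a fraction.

g'(x) = 3x^2 − 14x + 5.
g(6) = −12, g'(6) = 29, so x₁ = 6 − (−12)/29 = 186/29.

186/29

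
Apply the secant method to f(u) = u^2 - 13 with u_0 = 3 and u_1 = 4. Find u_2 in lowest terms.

f(3) = -4, f(4) = 3. u_2 = 4 - 3·(4 - 3)/(3 - (-4)) = 25/7.

25/7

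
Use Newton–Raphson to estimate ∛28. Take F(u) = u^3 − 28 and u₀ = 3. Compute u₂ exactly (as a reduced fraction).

F'(u) = 3u^2.
F(3) = −1, F'(3) = 27, so u₁ = 3 − (−1)/27 = 82/27.
F(82/27) = 244/19683, F'(82/27) = 6724/243, so u₂ = (82/27) − (244/19683)/(6724/243) = 413465/136161.

413465/136161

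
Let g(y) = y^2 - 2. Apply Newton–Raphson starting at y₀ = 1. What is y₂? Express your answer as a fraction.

g'(y) = 2y.
g(1) = -1, g'(1) = 2, so y₁ = 1 - (-1)/2 = 3/2.
g(3/2) = 1/4, g'(3/2) = 3, so y₂ = (3/2) - (1/4)/3 = 17/12.

17/12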